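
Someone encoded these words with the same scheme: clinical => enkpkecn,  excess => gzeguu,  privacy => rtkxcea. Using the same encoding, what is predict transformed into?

This is a Caesar cipher with shift 2.
For predict: p+2=r, r+2=t, e+2=g, d+2=f, i+2=k, c+2=e, t+2=v.

rtgfkev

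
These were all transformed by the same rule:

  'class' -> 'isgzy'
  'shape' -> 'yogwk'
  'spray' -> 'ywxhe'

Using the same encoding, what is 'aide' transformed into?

gpjl

Shifts by position in class: pos 0: c→i (+6), pos 1: l→s (+7), pos 2: a→g (+6), pos 3: s→z (+7) — repeating every 2. A repeating key of period 2 is used — shifts +6, +7 over and over.
Applying it to aide: a+6=g, i+7=p, d+6=j, e+7=l.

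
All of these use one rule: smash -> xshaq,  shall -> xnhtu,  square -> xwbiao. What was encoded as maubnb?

In smash: s→x is +5, m→s is +6, a→h is +7, s→a is +8 — the shift increases by 1 each position. Each letter shifts forward by (position + 5), i.e. 5, 6, 7, … — the shift grows by one for each successive letter.
Undoing it on maubnb: m−5=h, a−6=u, u−7=n, b−8=t, n−9=e, b−10=r.

hunter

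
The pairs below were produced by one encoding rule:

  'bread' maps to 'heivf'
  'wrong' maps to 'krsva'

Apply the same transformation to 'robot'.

The output letters match the input read backwards, each shifted +4: bread reversed is daerb. Two steps: reverse the string, then apply a Caesar shift of +4.
Applying it to robot: reverse → tobor; then shift: t+4=x, o+4=s, b+4=f, o+4=s, r+4=v.

xsfsv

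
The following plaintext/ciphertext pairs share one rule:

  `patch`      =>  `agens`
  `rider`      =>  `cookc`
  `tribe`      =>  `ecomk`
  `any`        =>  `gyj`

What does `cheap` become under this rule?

Two shifts are in play — +6 for a/e/i/o/u, +11 for every other letter.
On cheap: c(cons)+11=n, h(cons)+11=s, e(vowel)+6=k, a(vowel)+6=g, p(cons)+11=a.

nskga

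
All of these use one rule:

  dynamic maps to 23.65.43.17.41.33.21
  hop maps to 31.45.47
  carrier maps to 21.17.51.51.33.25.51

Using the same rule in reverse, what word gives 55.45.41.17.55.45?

tomato

The formula is n = 2×(alphabet index, a=1) + 15.
Decoding 55.45.41.17.55.45: 55→(55−15)÷2=20=t, 45→(45−15)÷2=15=o, 41→(41−15)÷2=13=m, 17→(17−15)÷2=1=a, 55→(55−15)÷2=20=t, 45→(45−15)÷2=15=o.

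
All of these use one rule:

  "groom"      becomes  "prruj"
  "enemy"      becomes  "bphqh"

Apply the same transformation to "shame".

hpdkv

The output letters match the input read backwards, each shifted +3: groom reversed is moorg. Read the word backwards and shift each letter +3.
Applying it to shame: reverse → emahs; then shift: e+3=h, m+3=p, a+3=d, h+3=k, s+3=v.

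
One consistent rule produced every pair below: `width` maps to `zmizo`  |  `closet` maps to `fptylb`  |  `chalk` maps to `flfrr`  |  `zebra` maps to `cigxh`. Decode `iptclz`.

flower

The shift increases by 1 at each position, starting from +3: 3, 4, 5, ….
Undoing it on iptclz: i−3=f, p−4=l, t−5=o, c−6=w, l−7=e, z−8=r.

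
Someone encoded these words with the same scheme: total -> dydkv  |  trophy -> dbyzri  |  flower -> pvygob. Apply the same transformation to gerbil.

Compare letters: t→d is +10, o→y is +10, t→d is +10 — a constant shift. It's a constant shift of +10 (ROT10).
Applying it to gerbil: g+10=q, e+10=o, r+10=b, b+10=l, i+10=s, l+10=v.

qoblsv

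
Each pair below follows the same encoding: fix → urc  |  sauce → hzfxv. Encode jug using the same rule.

qft

Each pair mirrors across the alphabet (f↔u, i↔r, x↔c): positions sum to 25. Letters are reflected about the middle of the alphabet (position → 25−position): Atbash.
Applying it to jug: j↔q, u↔f, g↔t.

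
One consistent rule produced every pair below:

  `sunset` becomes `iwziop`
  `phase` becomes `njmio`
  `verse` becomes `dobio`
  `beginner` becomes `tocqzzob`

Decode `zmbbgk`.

narrow

s(18)→i(8) and u(20)→w(22) fit y≡7x+12 (mod 26); the inverse of 7 mod 26 is 15. This is an affine cipher: with a=0,…,z=25, each position x becomes (7x+12) mod 26.
Reversing it on zmbbgk: z(25)→15·(25−12)≡13=n; m(12)→15·(12−12)≡0=a; b(1)→15·(1−12)≡17=r; b(1)→15·(1−12)≡17=r; g(6)→15·(6−12)≡14=o; k(10)→15·(10−12)≡22=w (all mod 26).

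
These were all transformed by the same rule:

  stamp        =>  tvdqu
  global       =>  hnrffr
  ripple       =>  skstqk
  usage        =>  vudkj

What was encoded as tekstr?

Each letter shifts forward by (position + 1), i.e. 1, 2, 3, … — the shift grows by one for each successive letter.
Decoding tekstr: t−1=s, e−2=c, k−3=h, s−4=o, t−5=o, r−6=l.

school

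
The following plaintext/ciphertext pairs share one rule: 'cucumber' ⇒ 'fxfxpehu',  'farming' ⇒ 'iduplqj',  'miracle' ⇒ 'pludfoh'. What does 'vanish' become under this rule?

ydqlvk

Compare letters: c→f is +3, u→x is +3, c→f is +3 — a constant shift. Every letter moves 3 places later in the alphabet, wrapping around z→a.
On vanish: v+3=y, a+3=d, n+3=q, i+3=l, s+3=v, h+3=k.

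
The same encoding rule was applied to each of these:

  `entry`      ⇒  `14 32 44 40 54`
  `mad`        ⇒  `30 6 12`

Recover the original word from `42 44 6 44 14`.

state

Each letter becomes 2×(its alphabet position, a=1..z=26) + 4.
Decoding 42 44 6 44 14: 42→(42−4)÷2=19=s, 44→(44−4)÷2=20=t, 6→(6−4)÷2=1=a, 44→(44−4)÷2=20=t, 14→(14−4)÷2=5=e.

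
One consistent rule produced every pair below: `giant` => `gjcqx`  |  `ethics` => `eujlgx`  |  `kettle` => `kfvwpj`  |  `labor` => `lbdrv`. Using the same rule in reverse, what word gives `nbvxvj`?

In giant: g→g is +0, i→j is +1, a→c is +2, n→q is +3 — the shift increases by 1 each position. The shift increases by 1 at each position, starting from +0: 0, 1, 2, ….
Reversing it on nbvxvj: n−0=n, b−1=a, v−2=t, x−3=u, v−4=r, j−5=e.

nature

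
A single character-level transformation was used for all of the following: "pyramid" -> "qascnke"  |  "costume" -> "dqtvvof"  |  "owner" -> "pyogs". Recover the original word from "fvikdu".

ethics

Shifts by position in pyramid: pos 0: p→q (+1), pos 1: y→a (+2), pos 2: r→s (+1), pos 3: a→c (+2) — repeating every 2. The shifts repeat in a cycle of length 2: positions 0,1,… shift by +1, +2, then the pattern repeats.
Undoing it on fvikdu: f−1=e, v−2=t, i−1=h, k−2=i, d−1=c, u−2=s.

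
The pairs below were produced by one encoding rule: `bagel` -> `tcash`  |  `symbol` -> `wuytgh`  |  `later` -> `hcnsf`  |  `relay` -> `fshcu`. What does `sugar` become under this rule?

b(1)→t(19) and a(0)→c(2) fit y≡17x+2 (mod 26); the inverse of 17 mod 26 is 23. This is an affine cipher: with a=0,…,z=25, each position x becomes (17x+2) mod 26.
For sugar: s(18)→17·18+2≡22=w; u(20)→17·20+2≡4=e; g(6)→17·6+2≡0=a; a(0)→17·0+2≡2=c; r(17)→17·17+2≡5=f (all mod 26).

weacf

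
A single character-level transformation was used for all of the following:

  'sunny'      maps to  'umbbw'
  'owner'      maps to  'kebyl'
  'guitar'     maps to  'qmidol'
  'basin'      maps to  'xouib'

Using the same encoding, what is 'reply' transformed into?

s(18)→u(20) and u(20)→m(12) fit y≡9x+14 (mod 26); the inverse of 9 mod 26 is 3. Each letter's alphabet position (a=0..z=25) is mapped through 9·x+14 mod 26 — an affine cipher.
Applying it to reply: r(17)→9·17+14≡11=l; e(4)→9·4+14≡24=y; p(15)→9·15+14≡19=t; l(11)→9·11+14≡9=j; y(24)→9·24+14≡22=w (all mod 26).

lytjw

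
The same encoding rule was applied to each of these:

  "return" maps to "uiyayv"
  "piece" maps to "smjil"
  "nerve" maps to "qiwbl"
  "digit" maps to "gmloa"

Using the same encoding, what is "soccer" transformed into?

vshilz

In return: r→u is +3, e→i is +4, t→y is +5, u→a is +6 — the shift increases by 1 each position. Letter i (0-indexed) is shifted by i+3, so successive shifts are 3, 4, 5, ….
For soccer: s+3=v, o+4=s, c+5=h, c+6=i, e+7=l, r+8=z.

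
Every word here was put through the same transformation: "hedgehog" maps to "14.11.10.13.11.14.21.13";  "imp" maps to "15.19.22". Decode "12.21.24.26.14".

h is letter #8 and maps to 14: an offset of 6. The number is (letter's place in the alphabet, a=1) + 6.
Undoing it on 12.21.24.26.14: 12→(12−6)÷1=6=f, 21→(21−6)÷1=15=o, 24→(24−6)÷1=18=r, 26→(26−6)÷1=20=t, 14→(14−6)÷1=8=h.

forth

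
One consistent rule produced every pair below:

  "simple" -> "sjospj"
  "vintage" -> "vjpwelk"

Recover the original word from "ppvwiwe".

pottery

In simple: s→s is +0, i→j is +1, m→o is +2, p→s is +3 — the shift increases by 1 each position. The shift increases by 1 at each position, starting from +0: 0, 1, 2, ….
Decoding ppvwiwe: p−0=p, p−1=o, v−2=t, w−3=t, i−4=e, w−5=r, e−6=y.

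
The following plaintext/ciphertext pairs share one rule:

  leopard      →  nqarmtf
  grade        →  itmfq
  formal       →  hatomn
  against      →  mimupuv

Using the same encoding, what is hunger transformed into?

Two shifts are in play — +12 for a/e/i/o/u, +2 for every other letter.
Applying it to hunger: h(cons)+2=j, u(vowel)+12=g, n(cons)+2=p, g(cons)+2=i, e(vowel)+12=q, r(cons)+2=t.

jgpiqt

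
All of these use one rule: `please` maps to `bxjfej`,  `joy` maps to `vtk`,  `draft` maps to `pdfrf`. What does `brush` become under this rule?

ndzet

The rule splits by letter class: vowels +5, consonants +12.
For brush: b(cons)+12=n, r(cons)+12=d, u(vowel)+5=z, s(cons)+12=e, h(cons)+12=t.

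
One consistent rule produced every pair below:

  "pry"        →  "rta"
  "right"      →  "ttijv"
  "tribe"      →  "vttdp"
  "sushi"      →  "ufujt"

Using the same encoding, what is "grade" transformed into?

The shift depends on letter class: consonant p→r is +2, but vowel i→t is +11. Vowels shift forward by 11 and consonants shift forward by 2.
For grade: g(cons)+2=i, r(cons)+2=t, a(vowel)+11=l, d(cons)+2=f, e(vowel)+11=p.

itlfp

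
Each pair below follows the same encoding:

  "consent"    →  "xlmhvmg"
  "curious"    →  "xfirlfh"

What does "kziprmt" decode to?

parking

Each pair mirrors across the alphabet (c↔x, o↔l, n↔m): positions sum to 25. Each letter is replaced by its mirror in the alphabet: a↔z, b↔y, c↔x, and so on (the Atbash cipher).
Undoing it on kziprmt: k↔p, z↔a, i↔r, p↔k, r↔i, m↔n, t↔g.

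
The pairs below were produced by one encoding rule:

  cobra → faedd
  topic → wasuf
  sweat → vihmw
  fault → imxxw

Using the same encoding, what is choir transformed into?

It's a Vigenère-style cipher with numeric key [3,12]: position i shifts by key[i mod 2].
On choir: c+3=f, h+12=t, o+3=r, i+12=u, r+3=u.

ftruu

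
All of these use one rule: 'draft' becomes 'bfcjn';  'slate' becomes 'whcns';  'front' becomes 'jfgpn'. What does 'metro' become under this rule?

ysnfg

d(3)→b(1) and r(17)→f(5) fit y≡17x+2 (mod 26); the inverse of 17 mod 26 is 23. Treating letters as 0–25, the rule is x ↦ 17x + 2 (mod 26).
Applying it to metro: m(12)→17·12+2≡24=y; e(4)→17·4+2≡18=s; t(19)→17·19+2≡13=n; r(17)→17·17+2≡5=f; o(14)→17·14+2≡6=g (all mod 26).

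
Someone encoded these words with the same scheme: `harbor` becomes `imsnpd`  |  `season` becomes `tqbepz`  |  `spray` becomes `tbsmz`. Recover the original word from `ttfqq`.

It's a Vigenère-style cipher with numeric key [1,12]: position i shifts by key[i mod 2].
Decoding ttfqq: t−1=s, t−12=h, f−1=e, q−12=e, q−1=p.

sheep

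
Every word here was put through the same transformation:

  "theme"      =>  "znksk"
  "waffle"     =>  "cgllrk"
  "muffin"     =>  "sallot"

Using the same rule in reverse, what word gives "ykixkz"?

Compare letters: t→z is +6, h→n is +6, e→k is +6 — a constant shift. It's a constant shift of +6 (ROT6).
Reversing it on ykixkz: y−6=s, k−6=e, i−6=c, x−6=r, k−6=e, z−6=t.

secret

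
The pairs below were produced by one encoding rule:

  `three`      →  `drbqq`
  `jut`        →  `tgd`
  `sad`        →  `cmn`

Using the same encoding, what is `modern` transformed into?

The shift depends on letter class: consonant t→d is +10, but vowel e→q is +12. Two shifts are in play — +12 for a/e/i/o/u, +10 for every other letter.
For modern: m(cons)+10=w, o(vowel)+12=a, d(cons)+10=n, e(vowel)+12=q, r(cons)+10=b, n(cons)+10=x.

wanqbx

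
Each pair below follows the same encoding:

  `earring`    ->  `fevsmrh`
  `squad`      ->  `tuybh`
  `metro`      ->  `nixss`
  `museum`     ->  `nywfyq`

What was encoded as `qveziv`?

prayer

It's a Vigenère-style cipher with numeric key [1,4,4]: position i shifts by key[i mod 3].
Undoing it on qveziv: q−1=p, v−4=r, e−4=a, z−1=y, i−4=e, v−4=r.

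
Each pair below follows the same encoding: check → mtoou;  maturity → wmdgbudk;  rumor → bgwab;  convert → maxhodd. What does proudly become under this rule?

zdygnxi

Shifts by position in check: pos 0: c→m (+10), pos 1: h→t (+12), pos 2: e→o (+10), pos 3: c→o (+12) — repeating every 2. It's a Vigenère-style cipher with numeric key [10,12]: position i shifts by key[i mod 2].
For proudly: p+10=z, r+12=d, o+10=y, u+12=g, d+10=n, l+12=x, y+10=i.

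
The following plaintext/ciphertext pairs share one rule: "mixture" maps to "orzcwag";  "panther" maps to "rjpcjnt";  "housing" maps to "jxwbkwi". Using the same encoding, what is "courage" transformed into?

Shifts by position in mixture: pos 0: m→o (+2), pos 1: i→r (+9), pos 2: x→z (+2), pos 3: t→c (+9) — repeating every 2. It's a Vigenère-style cipher with numeric key [2,9]: position i shifts by key[i mod 2].
For courage: c+2=e, o+9=x, u+2=w, r+9=a, a+2=c, g+9=p, e+2=g.

exwacpg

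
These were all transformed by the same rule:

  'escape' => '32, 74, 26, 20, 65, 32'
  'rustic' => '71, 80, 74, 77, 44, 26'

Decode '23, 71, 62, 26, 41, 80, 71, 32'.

e(#5)→32 and s(#19)→74: differences scale by 3, so n = 3·pos + 17. Each letter becomes 3×(its alphabet position, a=1..z=26) + 17.
Decoding 23, 71, 62, 26, 41, 80, 71, 32: 23→(23−17)÷3=2=b, 71→(71−17)÷3=18=r, 62→(62−17)÷3=15=o, 26→(26−17)÷3=3=c, 41→(41−17)÷3=8=h, 80→(80−17)÷3=21=u, 71→(71−17)÷3=18=r, 32→(32−17)÷3=5=e.

brochure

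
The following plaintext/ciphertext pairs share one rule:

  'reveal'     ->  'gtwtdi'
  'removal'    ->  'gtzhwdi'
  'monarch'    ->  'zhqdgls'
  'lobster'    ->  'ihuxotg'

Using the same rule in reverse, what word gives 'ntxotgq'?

western

r(17)→g(6) and e(4)→t(19) fit y≡17x+3 (mod 26); the inverse of 17 mod 26 is 23. Treating letters as 0–25, the rule is x ↦ 17x + 3 (mod 26).
Decoding ntxotgq: n(13)→23·(13−3)≡22=w; t(19)→23·(19−3)≡4=e; x(23)→23·(23−3)≡18=s; o(14)→23·(14−3)≡19=t; t(19)→23·(19−3)≡4=e; g(6)→23·(6−3)≡17=r; q(16)→23·(16−3)≡13=n (all mod 26).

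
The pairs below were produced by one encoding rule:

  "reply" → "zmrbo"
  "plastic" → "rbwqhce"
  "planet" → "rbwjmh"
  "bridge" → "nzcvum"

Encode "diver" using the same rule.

Treating letters as 0–25, the rule is x ↦ 17x + 22 (mod 26).
For diver: d(3)→17·3+22≡21=v; i(8)→17·8+22≡2=c; v(21)→17·21+22≡15=p; e(4)→17·4+22≡12=m; r(17)→17·17+22≡25=z (all mod 26).

vcpmz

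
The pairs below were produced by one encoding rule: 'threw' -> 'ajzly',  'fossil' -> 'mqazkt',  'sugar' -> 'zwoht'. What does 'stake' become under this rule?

Shifts by position in threw: pos 0: t→a (+7), pos 1: h→j (+2), pos 2: r→z (+8), pos 3: e→l (+7), pos 4: w→y (+2) — repeating every 3. It's a Vigenère-style cipher with numeric key [7,2,8]: position i shifts by key[i mod 3].
For stake: s+7=z, t+2=v, a+8=i, k+7=r, e+2=g.

zvirg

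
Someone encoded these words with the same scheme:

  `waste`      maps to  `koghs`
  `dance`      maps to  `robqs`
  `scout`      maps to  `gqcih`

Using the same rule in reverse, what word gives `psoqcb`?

beacon

Compare letters: w→k is +14, a→o is +14, s→g is +14 — a constant shift. It's a constant shift of +14 (ROT14).
Reversing it on psoqcb: p−14=b, s−14=e, o−14=a, q−14=c, c−14=o, b−14=n.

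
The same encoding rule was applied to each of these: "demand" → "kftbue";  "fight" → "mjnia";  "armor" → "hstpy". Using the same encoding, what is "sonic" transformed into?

zpujj

Shifts by position in demand: pos 0: d→k (+7), pos 1: e→f (+1), pos 2: m→t (+7), pos 3: a→b (+1) — repeating every 2. A repeating key of period 2 is used — shifts +7, +1 over and over.
Applying it to sonic: s+7=z, o+1=p, n+7=u, i+1=j, c+7=j.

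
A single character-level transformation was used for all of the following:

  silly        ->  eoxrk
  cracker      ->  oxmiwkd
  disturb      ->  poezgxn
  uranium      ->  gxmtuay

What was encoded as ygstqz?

Shifts by position in silly: pos 0: s→e (+12), pos 1: i→o (+6), pos 2: l→x (+12), pos 3: l→r (+6) — repeating every 2. It's a Vigenère-style cipher with numeric key [12,6]: position i shifts by key[i mod 2].
Decoding ygstqz: y−12=m, g−6=a, s−12=g, t−6=n, q−12=e, z−6=t.

magnet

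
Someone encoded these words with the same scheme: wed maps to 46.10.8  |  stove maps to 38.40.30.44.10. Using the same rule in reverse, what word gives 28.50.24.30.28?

nylon

w(#23)→46 and e(#5)→10: differences scale by 2, so n = 2·pos + 0. Each letter becomes 2×(its alphabet position, a=1..z=26).
Undoing it on 28.50.24.30.28: 28→(28−0)÷2=14=n, 50→(50−0)÷2=25=y, 24→(24−0)÷2=12=l, 30→(30−0)÷2=15=o, 28→(28−0)÷2=14=n.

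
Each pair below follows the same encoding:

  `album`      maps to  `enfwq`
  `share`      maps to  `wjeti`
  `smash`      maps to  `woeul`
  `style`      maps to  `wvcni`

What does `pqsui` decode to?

A repeating key of period 2 is used — shifts +4, +2 over and over.
Undoing it on pqsui: p−4=l, q−2=o, s−4=o, u−2=s, i−4=e.

loose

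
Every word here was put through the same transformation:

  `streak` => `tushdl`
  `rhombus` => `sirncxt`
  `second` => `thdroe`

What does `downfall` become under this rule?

erxogdmm

The shift depends on letter class: consonant s→t is +1, but vowel e→h is +3. Two shifts are in play — +3 for a/e/i/o/u, +1 for every other letter.
Applying it to downfall: d(cons)+1=e, o(vowel)+3=r, w(cons)+1=x, n(cons)+1=o, f(cons)+1=g, a(vowel)+3=d, l(cons)+1=m, l(cons)+1=m.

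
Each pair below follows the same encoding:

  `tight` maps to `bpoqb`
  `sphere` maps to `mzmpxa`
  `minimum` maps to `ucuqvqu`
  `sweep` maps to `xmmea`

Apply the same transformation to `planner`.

The output letters match the input read backwards, each shifted +8: tight reversed is thgit. The word is reversed, then every letter is shifted forward by 8.
On planner: reverse → rennalp; then shift: r+8=z, e+8=m, n+8=v, n+8=v, a+8=i, l+8=t, p+8=x.

zmvvitx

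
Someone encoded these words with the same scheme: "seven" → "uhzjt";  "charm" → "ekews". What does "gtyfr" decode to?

equal

In seven: s→u is +2, e→h is +3, v→z is +4, e→j is +5 — the shift increases by 1 each position. Letter i (0-indexed) is shifted by i+2, so successive shifts are 2, 3, 4, ….
Decoding gtyfr: g−2=e, t−3=q, y−4=u, f−5=a, r−6=l.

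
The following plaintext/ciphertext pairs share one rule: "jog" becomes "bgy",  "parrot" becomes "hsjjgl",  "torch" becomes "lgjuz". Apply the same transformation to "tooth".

Compare letters: j→b is +18, o→g is +18, g→y is +18 — a constant shift. This is a Caesar cipher with shift 18.
On tooth: t+18=l, o+18=g, o+18=g, t+18=l, h+18=z.

lgglz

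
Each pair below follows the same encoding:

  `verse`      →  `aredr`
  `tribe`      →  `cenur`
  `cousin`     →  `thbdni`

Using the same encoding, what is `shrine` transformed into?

v(21)→a(0) and e(4)→r(17) fit y≡25x+21 (mod 26); the inverse of 25 mod 26 is 25. Each letter's alphabet position (a=0..z=25) is mapped through 25·x+21 mod 26 — an affine cipher.
Applying it to shrine: s(18)→25·18+21≡3=d; h(7)→25·7+21≡14=o; r(17)→25·17+21≡4=e; i(8)→25·8+21≡13=n; n(13)→25·13+21≡8=i; e(4)→25·4+21≡17=r (all mod 26).

doenir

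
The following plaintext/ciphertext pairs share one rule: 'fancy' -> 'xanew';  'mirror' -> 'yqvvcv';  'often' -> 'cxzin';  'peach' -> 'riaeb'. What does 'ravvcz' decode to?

Each letter's alphabet position (a=0..z=25) is mapped through 15·x+0 mod 26 — an affine cipher.
Reversing it on ravvcz: r(17)→7·(17−0)≡15=p; a(0)→7·(0−0)≡0=a; v(21)→7·(21−0)≡17=r; v(21)→7·(21−0)≡17=r; c(2)→7·(2−0)≡14=o; z(25)→7·(25−0)≡19=t (all mod 26).

parrot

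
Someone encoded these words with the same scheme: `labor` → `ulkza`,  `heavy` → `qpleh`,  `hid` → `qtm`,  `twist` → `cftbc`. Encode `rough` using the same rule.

The rule splits by letter class: vowels +11, consonants +9.
For rough: r(cons)+9=a, o(vowel)+11=z, u(vowel)+11=f, g(cons)+9=p, h(cons)+9=q.

azfpq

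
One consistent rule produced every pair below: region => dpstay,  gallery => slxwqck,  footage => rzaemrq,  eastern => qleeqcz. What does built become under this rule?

The shifts repeat in a cycle of length 2: positions 0,1,… shift by +12, +11, then the pattern repeats.
On built: b+12=n, u+11=f, i+12=u, l+11=w, t+12=f.

nfuwf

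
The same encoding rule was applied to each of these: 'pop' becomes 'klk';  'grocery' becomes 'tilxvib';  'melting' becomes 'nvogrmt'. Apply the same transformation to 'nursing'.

mfihrmt

Each pair mirrors across the alphabet (p↔k, o↔l, p↔k): positions sum to 25. Each letter is replaced by its mirror in the alphabet: a↔z, b↔y, c↔x, and so on (the Atbash cipher).
For nursing: n↔m, u↔f, r↔i, s↔h, i↔r, n↔m, g↔t.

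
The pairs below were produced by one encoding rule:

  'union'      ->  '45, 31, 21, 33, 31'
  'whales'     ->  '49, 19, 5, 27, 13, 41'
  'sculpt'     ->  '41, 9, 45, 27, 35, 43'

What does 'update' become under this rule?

Each letter becomes 2×(its alphabet position, a=1..z=26) + 3.
For update: u=21→45, p=16→35, d=4→11, a=1→5, t=20→43, e=5→13.

45, 35, 11, 5, 43, 13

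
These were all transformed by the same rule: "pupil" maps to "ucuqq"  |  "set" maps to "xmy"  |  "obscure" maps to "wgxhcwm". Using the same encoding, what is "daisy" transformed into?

iiqxd

The shift depends on letter class: consonant p→u is +5, but vowel u→c is +8. The rule splits by letter class: vowels +8, consonants +5.
On daisy: d(cons)+5=i, a(vowel)+8=i, i(vowel)+8=q, s(cons)+5=x, y(cons)+5=d.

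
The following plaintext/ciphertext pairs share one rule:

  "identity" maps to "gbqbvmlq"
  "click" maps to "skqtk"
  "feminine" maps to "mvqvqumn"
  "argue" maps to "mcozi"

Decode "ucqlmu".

The output letters match the input read backwards, each shifted +8: identity reversed is ytitnedi. The word is reversed, then every letter is shifted forward by 8.
Decoding ucqlmu: shift back: u−8=m, c−8=u, q−8=i, l−8=d, m−8=e, u−8=m → muidem; then reverse → medium.

medium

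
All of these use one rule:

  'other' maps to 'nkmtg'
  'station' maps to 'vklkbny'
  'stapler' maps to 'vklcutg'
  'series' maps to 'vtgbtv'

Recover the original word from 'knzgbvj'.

tourism

This is an affine cipher: with a=0,…,z=25, each position x becomes (15x+11) mod 26.
Reversing it on knzgbvj: k(10)→7·(10−11)≡19=t; n(13)→7·(13−11)≡14=o; z(25)→7·(25−11)≡20=u; g(6)→7·(6−11)≡17=r; b(1)→7·(1−11)≡8=i; v(21)→7·(21−11)≡18=s; j(9)→7·(9−11)≡12=m (all mod 26).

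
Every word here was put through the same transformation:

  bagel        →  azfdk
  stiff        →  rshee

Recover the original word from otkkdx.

pulley

This is a Caesar cipher with shift 25.
Decoding otkkdx: o−25=p, t−25=u, k−25=l, k−25=l, d−25=e, x−25=y.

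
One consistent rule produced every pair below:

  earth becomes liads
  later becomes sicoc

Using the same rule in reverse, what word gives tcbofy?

Each letter shifts forward by (position + 7), i.e. 7, 8, 9, … — the shift grows by one for each successive letter.
Undoing it on tcbofy: t−7=m, c−8=u, b−9=s, o−10=e, f−11=u, y−12=m.

museum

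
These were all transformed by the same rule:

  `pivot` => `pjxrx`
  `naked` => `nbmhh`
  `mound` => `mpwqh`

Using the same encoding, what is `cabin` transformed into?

cbdlr

In pivot: p→p is +0, i→j is +1, v→x is +2, o→r is +3 — the shift increases by 1 each position. Letter i (0-indexed) is shifted by i+0, so successive shifts are 0, 1, 2, ….
For cabin: c+0=c, a+1=b, b+2=d, i+3=l, n+4=r.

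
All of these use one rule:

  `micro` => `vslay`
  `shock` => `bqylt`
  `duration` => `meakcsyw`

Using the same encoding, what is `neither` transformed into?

The rule splits by letter class: vowels +10, consonants +9.
On neither: n(cons)+9=w, e(vowel)+10=o, i(vowel)+10=s, t(cons)+9=c, h(cons)+9=q, e(vowel)+10=o, r(cons)+9=a.

woscqoa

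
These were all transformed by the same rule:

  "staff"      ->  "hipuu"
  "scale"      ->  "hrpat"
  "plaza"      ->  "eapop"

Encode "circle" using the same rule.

Compare letters: s→h is +15, t→i is +15, a→p is +15 — a constant shift. It's a constant shift of +15 (ROT15).
For circle: c+15=r, i+15=x, r+15=g, c+15=r, l+15=a, e+15=t.

rxgrat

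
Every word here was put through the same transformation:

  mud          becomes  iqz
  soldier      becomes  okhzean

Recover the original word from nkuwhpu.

royalty

Compare letters: m→i is +22, u→q is +22, d→z is +22 — a constant shift. It's a constant shift of +22 (ROT22).
Undoing it on nkuwhpu: n−22=r, k−22=o, u−22=y, w−22=a, h−22=l, p−22=t, u−22=y.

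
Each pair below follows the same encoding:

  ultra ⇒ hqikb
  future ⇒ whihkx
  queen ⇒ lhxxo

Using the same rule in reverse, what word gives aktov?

bring

Treating letters as 0–25, the rule is x ↦ 25x + 1 (mod 26).
Decoding aktov: a(0)→25·(0−1)≡1=b; k(10)→25·(10−1)≡17=r; t(19)→25·(19−1)≡8=i; o(14)→25·(14−1)≡13=n; v(21)→25·(21−1)≡6=g (all mod 26).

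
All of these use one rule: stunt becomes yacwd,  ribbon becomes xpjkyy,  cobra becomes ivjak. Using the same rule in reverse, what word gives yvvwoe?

sonnet

In stunt: s→y is +6, t→a is +7, u→c is +8, n→w is +9 — the shift increases by 1 each position. Letter i (0-indexed) is shifted by i+6, so successive shifts are 6, 7, 8, ….
Decoding yvvwoe: y−6=s, v−7=o, v−8=n, w−9=n, o−10=e, e−11=t.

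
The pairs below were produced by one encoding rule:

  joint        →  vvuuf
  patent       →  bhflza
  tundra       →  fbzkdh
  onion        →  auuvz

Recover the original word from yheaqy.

Shifts by position in joint: pos 0: j→v (+12), pos 1: o→v (+7), pos 2: i→u (+12), pos 3: n→u (+7) — repeating every 2. A repeating key of period 2 is used — shifts +12, +7 over and over.
Undoing it on yheaqy: y−12=m, h−7=a, e−12=s, a−7=t, q−12=e, y−7=r.

master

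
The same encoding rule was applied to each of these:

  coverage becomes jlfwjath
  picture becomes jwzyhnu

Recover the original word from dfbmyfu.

Two steps: reverse the string, then apply a Caesar shift of +5.
Undoing it on dfbmyfu: shift back: d−5=y, f−5=a, b−5=w, m−5=h, y−5=t, f−5=a, u−5=p → yawhtap; then reverse → pathway.

pathway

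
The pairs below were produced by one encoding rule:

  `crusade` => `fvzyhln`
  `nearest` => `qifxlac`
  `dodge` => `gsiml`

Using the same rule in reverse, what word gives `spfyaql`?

In crusade: c→f is +3, r→v is +4, u→z is +5, s→y is +6 — the shift increases by 1 each position. The shift increases by 1 at each position, starting from +3: 3, 4, 5, ….
Undoing it on spfyaql: s−3=p, p−4=l, f−5=a, y−6=s, a−7=t, q−8=i, l−9=c.

plastic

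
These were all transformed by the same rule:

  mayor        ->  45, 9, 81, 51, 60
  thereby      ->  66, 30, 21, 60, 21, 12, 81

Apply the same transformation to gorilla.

m(#13)→45 and a(#1)→9: differences scale by 3, so n = 3·pos + 6. Each letter becomes 3×(its alphabet position, a=1..z=26) + 6.
On gorilla: g=7→27, o=15→51, r=18→60, i=9→33, l=12→42, l=12→42, a=1→9.

27, 51, 60, 33, 42, 42, 9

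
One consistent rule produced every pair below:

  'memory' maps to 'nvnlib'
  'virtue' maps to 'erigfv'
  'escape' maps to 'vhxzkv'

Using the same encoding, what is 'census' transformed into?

xvmhfh

Each pair mirrors across the alphabet (m↔n, e↔v, m↔n): positions sum to 25. This is the alphabet-reversal cipher (Atbash): a becomes z, b becomes y, etc.
On census: c↔x, e↔v, n↔m, s↔h, u↔f, s↔h.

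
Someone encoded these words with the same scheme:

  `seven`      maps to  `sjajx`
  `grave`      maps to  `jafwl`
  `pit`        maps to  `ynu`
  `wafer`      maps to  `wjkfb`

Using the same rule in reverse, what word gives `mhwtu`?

porch

The output letters match the input read backwards, each shifted +5: seven reversed is neves. The word is reversed, then every letter is shifted forward by 5.
Undoing it on mhwtu: shift back: m−5=h, h−5=c, w−5=r, t−5=o, u−5=p → hcrop; then reverse → porch.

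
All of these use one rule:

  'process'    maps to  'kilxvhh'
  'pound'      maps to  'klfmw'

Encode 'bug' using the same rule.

Each letter is replaced by its mirror in the alphabet: a↔z, b↔y, c↔x, and so on (the Atbash cipher).
On bug: b↔y, u↔f, g↔t.

yft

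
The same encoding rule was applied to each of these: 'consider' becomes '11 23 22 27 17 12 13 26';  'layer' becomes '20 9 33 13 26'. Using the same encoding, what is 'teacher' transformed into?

28 13 9 11 16 13 26

c is letter #3 and maps to 11: an offset of 8. The number is (letter's place in the alphabet, a=1) + 8.
On teacher: t=20→28, e=5→13, a=1→9, c=3→11, h=8→16, e=5→13, r=18→26.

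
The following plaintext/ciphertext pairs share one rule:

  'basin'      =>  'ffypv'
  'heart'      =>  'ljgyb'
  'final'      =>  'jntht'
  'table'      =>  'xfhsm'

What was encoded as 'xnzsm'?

In basin: b→f is +4, a→f is +5, s→y is +6, i→p is +7 — the shift increases by 1 each position. Letter i (0-indexed) is shifted by i+4, so successive shifts are 4, 5, 6, ….
Reversing it on xnzsm: x−4=t, n−5=i, z−6=t, s−7=l, m−8=e.

title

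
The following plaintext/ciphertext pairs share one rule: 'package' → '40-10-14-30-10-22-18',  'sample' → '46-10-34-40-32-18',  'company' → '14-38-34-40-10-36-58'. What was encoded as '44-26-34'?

p(#16)→40 and a(#1)→10: differences scale by 2, so n = 2·pos + 8. With a=1..z=26, the number is 2·pos + 8.
Undoing it on 44-26-34: 44→(44−8)÷2=18=r, 26→(26−8)÷2=9=i, 34→(34−8)÷2=13=m.

rim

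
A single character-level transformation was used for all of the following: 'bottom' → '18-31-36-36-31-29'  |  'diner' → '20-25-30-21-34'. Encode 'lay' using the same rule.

Letters become their 1-based position plus 16 (so a→17, b→18, …).
Applying it to lay: l=12→28, a=1→17, y=25→41.

28-17-41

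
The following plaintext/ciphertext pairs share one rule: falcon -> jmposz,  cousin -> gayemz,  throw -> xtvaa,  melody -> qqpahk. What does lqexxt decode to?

health

Shifts by position in falcon: pos 0: f→j (+4), pos 1: a→m (+12), pos 2: l→p (+4), pos 3: c→o (+12) — repeating every 2. A repeating key of period 2 is used — shifts +4, +12 over and over.
Decoding lqexxt: l−4=h, q−12=e, e−4=a, x−12=l, x−4=t, t−12=h.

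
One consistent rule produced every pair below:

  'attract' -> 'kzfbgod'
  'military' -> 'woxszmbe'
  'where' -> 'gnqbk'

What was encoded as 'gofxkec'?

A repeating key of period 3 is used — shifts +10, +6, +12 over and over.
Undoing it on gofxkec: g−10=w, o−6=i, f−12=t, x−10=n, k−6=e, e−12=s, c−10=s.

witness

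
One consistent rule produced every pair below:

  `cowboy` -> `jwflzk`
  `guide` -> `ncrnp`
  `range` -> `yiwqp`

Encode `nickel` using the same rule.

Each letter shifts forward by (position + 7), i.e. 7, 8, 9, … — the shift grows by one for each successive letter.
For nickel: n+7=u, i+8=q, c+9=l, k+10=u, e+11=p, l+12=x.

uqlupx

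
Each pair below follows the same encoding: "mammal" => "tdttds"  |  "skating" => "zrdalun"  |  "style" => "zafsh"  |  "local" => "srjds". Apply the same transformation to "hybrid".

ofiylk

The shift depends on letter class: consonant m→t is +7, but vowel a→d is +3. The rule splits by letter class: vowels +3, consonants +7.
On hybrid: h(cons)+7=o, y(cons)+7=f, b(cons)+7=i, r(cons)+7=y, i(vowel)+3=l, d(cons)+7=k.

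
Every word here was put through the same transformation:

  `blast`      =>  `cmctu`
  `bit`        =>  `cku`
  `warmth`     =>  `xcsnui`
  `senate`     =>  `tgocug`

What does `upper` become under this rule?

The shift depends on letter class: consonant b→c is +1, but vowel a→c is +2. The rule splits by letter class: vowels +2, consonants +1.
For upper: u(vowel)+2=w, p(cons)+1=q, p(cons)+1=q, e(vowel)+2=g, r(cons)+1=s.

wqqgs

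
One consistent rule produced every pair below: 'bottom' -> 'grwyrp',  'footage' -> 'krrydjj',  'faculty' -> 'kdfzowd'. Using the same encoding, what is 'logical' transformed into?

Shifts by position in bottom: pos 0: b→g (+5), pos 1: o→r (+3), pos 2: t→w (+3), pos 3: t→y (+5), pos 4: o→r (+3), pos 5: m→p (+3) — repeating every 3. A repeating key of period 3 is used — shifts +5, +3, +3 over and over.
On logical: l+5=q, o+3=r, g+3=j, i+5=n, c+3=f, a+3=d, l+5=q.

qrjnfdq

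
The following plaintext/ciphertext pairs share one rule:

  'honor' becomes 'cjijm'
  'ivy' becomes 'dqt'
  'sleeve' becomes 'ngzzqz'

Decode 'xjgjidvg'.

Compare letters: h→c is +21, o→j is +21, n→i is +21 — a constant shift. Each letter is shifted forward by 21 in the alphabet (a Caesar shift of +21).
Decoding xjgjidvg: x−21=c, j−21=o, g−21=l, j−21=o, i−21=n, d−21=i, v−21=a, g−21=l.

colonial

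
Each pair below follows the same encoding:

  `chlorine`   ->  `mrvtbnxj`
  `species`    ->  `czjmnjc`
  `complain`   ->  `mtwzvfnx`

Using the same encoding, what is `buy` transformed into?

The shift depends on letter class: consonant c→m is +10, but vowel o→t is +5. Vowels shift forward by 5 and consonants shift forward by 10.
For buy: b(cons)+10=l, u(vowel)+5=z, y(cons)+10=i.

lzi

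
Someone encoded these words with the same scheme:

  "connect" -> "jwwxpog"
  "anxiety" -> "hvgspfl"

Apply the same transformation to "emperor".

luyocae

In connect: c→j is +7, o→w is +8, n→w is +9, n→x is +10 — the shift increases by 1 each position. The shift increases by 1 at each position, starting from +7: 7, 8, 9, ….
On emperor: e+7=l, m+8=u, p+9=y, e+10=o, r+11=c, o+12=a, r+13=e.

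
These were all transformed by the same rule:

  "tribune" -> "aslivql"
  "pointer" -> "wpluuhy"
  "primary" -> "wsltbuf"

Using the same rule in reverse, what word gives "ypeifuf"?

Shifts by position in tribune: pos 0: t→a (+7), pos 1: r→s (+1), pos 2: i→l (+3), pos 3: b→i (+7), pos 4: u→v (+1), pos 5: n→q (+3) — repeating every 3. The shifts repeat in a cycle of length 3: positions 0,1,… shift by +7, +1, +3, then the pattern repeats.
Undoing it on ypeifuf: y−7=r, p−1=o, e−3=b, i−7=b, f−1=e, u−3=r, f−7=y.

robbery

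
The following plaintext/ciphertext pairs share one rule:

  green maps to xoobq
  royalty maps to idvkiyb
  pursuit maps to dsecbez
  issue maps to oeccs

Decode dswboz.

permit

The word is reversed, then every letter is shifted forward by 10.
Reversing it on dswboz: shift back: d−10=t, s−10=i, w−10=m, b−10=r, o−10=e, z−10=p → timrep; then reverse → permit.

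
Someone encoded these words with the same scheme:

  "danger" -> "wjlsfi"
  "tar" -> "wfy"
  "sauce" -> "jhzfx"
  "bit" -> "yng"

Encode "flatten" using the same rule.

sjyyfqk

The output letters match the input read backwards, each shifted +5: danger reversed is regnad. Read the word backwards and shift each letter +5.
Applying it to flatten: reverse → nettalf; then shift: n+5=s, e+5=j, t+5=y, t+5=y, a+5=f, l+5=q, f+5=k.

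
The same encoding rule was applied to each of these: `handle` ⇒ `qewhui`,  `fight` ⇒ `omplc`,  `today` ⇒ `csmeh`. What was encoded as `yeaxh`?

party

Shifts by position in handle: pos 0: h→q (+9), pos 1: a→e (+4), pos 2: n→w (+9), pos 3: d→h (+4) — repeating every 2. It's a Vigenère-style cipher with numeric key [9,4]: position i shifts by key[i mod 2].
Undoing it on yeaxh: y−9=p, e−4=a, a−9=r, x−4=t, h−9=y.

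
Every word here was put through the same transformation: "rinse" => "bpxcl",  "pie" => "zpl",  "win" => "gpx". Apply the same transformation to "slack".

cvhmu

The shift depends on letter class: consonant r→b is +10, but vowel i→p is +7. Two shifts are in play — +7 for a/e/i/o/u, +10 for every other letter.
Applying it to slack: s(cons)+10=c, l(cons)+10=v, a(vowel)+7=h, c(cons)+10=m, k(cons)+10=u.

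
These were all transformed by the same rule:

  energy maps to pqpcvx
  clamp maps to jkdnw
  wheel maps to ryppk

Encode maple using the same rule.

ndwkp

e(4)→p(15) and n(13)→q(16) fit y≡3x+3 (mod 26); the inverse of 3 mod 26 is 9. Each letter's alphabet position (a=0..z=25) is mapped through 3·x+3 mod 26 — an affine cipher.
On maple: m(12)→3·12+3≡13=n; a(0)→3·0+3≡3=d; p(15)→3·15+3≡22=w; l(11)→3·11+3≡10=k; e(4)→3·4+3≡15=p (all mod 26).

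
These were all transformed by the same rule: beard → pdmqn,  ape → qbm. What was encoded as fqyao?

comet

The output letters match the input read backwards, each shifted +12: beard reversed is draeb. The word is reversed, then every letter is shifted forward by 12.
Reversing it on fqyao: shift back: f−12=t, q−12=e, y−12=m, a−12=o, o−12=c → temoc; then reverse → comet.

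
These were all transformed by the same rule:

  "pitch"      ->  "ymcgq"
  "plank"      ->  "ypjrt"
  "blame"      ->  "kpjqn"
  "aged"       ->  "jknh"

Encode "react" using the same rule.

aijgc

Shifts by position in pitch: pos 0: p→y (+9), pos 1: i→m (+4), pos 2: t→c (+9), pos 3: c→g (+4) — repeating every 2. It's a Vigenère-style cipher with numeric key [9,4]: position i shifts by key[i mod 2].
On react: r+9=a, e+4=i, a+9=j, c+4=g, t+9=c.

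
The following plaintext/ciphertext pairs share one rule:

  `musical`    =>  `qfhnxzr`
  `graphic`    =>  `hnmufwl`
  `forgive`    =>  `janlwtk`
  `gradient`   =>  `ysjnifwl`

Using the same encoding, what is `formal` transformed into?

Two steps: reverse the string, then apply a Caesar shift of +5.
For formal: reverse → lamrof; then shift: l+5=q, a+5=f, m+5=r, r+5=w, o+5=t, f+5=k.

qfrwtk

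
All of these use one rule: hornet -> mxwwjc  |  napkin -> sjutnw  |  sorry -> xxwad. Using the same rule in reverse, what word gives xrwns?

siren

Shifts by position in hornet: pos 0: h→m (+5), pos 1: o→x (+9), pos 2: r→w (+5), pos 3: n→w (+9) — repeating every 2. The shifts repeat in a cycle of length 2: positions 0,1,… shift by +5, +9, then the pattern repeats.
Undoing it on xrwns: x−5=s, r−9=i, w−5=r, n−9=e, s−5=n.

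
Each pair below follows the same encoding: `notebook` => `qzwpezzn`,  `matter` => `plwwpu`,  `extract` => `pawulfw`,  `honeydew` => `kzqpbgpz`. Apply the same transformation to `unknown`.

The shift depends on letter class: consonant n→q is +3, but vowel o→z is +11. Two shifts are in play — +11 for a/e/i/o/u, +3 for every other letter.
Applying it to unknown: u(vowel)+11=f, n(cons)+3=q, k(cons)+3=n, n(cons)+3=q, o(vowel)+11=z, w(cons)+3=z, n(cons)+3=q.

fqnqzzq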